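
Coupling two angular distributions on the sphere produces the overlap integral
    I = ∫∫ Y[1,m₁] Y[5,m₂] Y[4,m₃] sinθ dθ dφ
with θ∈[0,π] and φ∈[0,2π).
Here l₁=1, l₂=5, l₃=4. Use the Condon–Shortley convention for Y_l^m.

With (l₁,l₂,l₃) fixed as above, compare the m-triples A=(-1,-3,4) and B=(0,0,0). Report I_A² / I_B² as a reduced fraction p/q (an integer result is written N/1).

1/25

Same 1,5,4: normalisation and zero-m 3j drop out of the ratio.
A: Δ: 2! 0! 8! / 11! → 1/495; sum: t=2:+1/80640 = 1/80640; 3j²(1 5 4; -1 -3 4) = Δ·Π!·Σ² = 1/495  (sign +1)
B: Δ: 2! 0! 8! / 11! → 1/495; sum: t=1:−1/576 = -1/576; 3j²(1 5 4; 0 0 0) = Δ·Π!·Σ² = 5/99  (sign -1)
I_A²/I_B² = (1/495)/(5/99) = 1/25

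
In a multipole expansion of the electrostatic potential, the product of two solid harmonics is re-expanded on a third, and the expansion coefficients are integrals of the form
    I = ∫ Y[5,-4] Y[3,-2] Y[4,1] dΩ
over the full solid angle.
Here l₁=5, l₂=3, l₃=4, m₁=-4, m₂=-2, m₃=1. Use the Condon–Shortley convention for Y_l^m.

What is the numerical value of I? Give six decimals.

m-sum = -4 − 2 + 1 = -5 ≠ 0 ⇒ I = 0

0.000000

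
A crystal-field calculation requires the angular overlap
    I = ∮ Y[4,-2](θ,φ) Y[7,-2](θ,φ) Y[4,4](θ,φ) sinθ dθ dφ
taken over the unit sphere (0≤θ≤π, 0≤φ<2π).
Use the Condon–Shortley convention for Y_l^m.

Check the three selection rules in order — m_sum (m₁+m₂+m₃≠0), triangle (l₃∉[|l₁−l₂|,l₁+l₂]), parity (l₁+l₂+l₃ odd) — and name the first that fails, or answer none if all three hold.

parity

azimuthal sum: -2 − 2 + 4 = 0  ✓
3 ≤ 4 ≤ 11 (triangle on l)  ✓
L = 4 + 7 + 4 = 15 (odd)  ✗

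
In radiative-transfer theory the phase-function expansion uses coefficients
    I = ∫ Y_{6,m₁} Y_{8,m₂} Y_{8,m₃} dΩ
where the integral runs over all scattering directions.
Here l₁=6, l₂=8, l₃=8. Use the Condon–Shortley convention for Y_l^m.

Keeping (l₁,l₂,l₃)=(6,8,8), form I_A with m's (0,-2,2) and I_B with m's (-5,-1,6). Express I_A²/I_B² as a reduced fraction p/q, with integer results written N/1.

2/13377

Same 6,8,8: normalisation and zero-m 3j drop out of the ratio.
A: Δ: 6! 6! 10! / 23! → 1/13742520792; sum: t=0:+1/8957952000 t=1:−1/207360000 t=2:+1/39813120 t=3:−1/39191040 t=4:+1/185794560 t=5:−1/5225472000 t=6:+1/1881169920000 = 11/134369280000; 3j²(6 8 8; 0 -2 2) = Δ·Π!·Σ² = 1/579462  (sign +1)
B: Δ: 6! 6! 10! / 23! → 1/13742520792; sum: t=5:−1/6967296000 t=6:+1/31352832000 = -1/8957952000; 3j²(6 8 8; -5 -1 6) = Δ·Π!·Σ² = 343/29716  (sign -1)
I_A²/I_B² = (1/579462)/(343/29716) = 2/13377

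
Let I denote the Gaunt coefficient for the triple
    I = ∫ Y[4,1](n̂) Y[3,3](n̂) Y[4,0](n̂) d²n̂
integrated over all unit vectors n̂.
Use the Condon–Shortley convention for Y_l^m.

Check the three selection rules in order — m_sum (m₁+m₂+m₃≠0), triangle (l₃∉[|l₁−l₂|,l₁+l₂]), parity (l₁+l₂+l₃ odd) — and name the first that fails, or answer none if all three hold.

Σmᵢ = 4  ✗
l₃∈[|l₁−l₂|,l₁+l₂]=[1,7], have l₃=4
Σlᵢ = 11 ⇒ odd

m_sum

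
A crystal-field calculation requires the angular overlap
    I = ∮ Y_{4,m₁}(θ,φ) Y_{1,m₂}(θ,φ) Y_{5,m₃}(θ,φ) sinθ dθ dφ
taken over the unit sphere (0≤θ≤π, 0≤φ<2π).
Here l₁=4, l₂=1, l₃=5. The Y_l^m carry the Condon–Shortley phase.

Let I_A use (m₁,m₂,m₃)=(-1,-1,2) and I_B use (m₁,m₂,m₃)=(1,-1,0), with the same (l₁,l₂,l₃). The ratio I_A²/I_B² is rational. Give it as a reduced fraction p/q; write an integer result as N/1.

Shared (l₁,l₂,l₃)=(4,1,5): N and (l;000)² cancel in I_A²/I_B².
A: Δ = 0!·8!·2!/11! = 1/495; Racah Σ t=0..0: t=0:+1/1440 = 1/1440; ⇒ 3j(4 1 5; -1 -1 2)² = 7/165, sgn -1
B: Δ = 0!·8!·2!/11! = 1/495; Racah Σ t=0..0: t=0:+1/1440 = 1/1440; ⇒ 3j(4 1 5; 1 -1 0)² = 2/99, sgn -1
I_A²/I_B² = (7/165)/(2/99) = 21/10

21/10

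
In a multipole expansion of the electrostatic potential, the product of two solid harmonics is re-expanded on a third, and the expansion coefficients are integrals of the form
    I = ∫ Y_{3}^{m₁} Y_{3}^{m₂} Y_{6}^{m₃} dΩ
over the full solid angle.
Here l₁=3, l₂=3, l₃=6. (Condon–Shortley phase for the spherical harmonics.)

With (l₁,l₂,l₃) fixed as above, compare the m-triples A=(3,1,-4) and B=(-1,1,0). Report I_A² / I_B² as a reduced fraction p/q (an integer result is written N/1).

Same 3,3,6: normalisation and zero-m 3j drop out of the ratio.
A: Δ: 0! 6! 6! / 13! → 1/12012; sum: t=0:+1/34560 = 1/34560; 3j²(3 3 6; 3 1 -4) = Δ·Π!·Σ² = 5/286  (sign +1)
B: Δ: 0! 6! 6! / 13! → 1/12012; sum: t=0:+1/2304 = 1/2304; 3j²(3 3 6; -1 1 0) = Δ·Π!·Σ² = 75/4004  (sign +1)
I_A²/I_B² = (5/286)/(75/4004) = 14/15

14/15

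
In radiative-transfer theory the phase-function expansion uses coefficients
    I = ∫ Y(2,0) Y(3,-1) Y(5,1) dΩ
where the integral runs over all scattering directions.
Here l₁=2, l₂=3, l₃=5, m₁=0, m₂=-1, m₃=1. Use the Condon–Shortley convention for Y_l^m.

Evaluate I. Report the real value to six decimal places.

-0.227318

Checks pass: Σm=0; 10 even; l₃=5∈[1,5].
(2·2+1)(2·3+1)(2·5+1) = 385
Δ: 0! 4! 6! / 11! → 1/2310
sum: t=0:+1/144 = 1/144
3j²(2 3 5; 0 0 0) = Δ·Π!·Σ² = 10/231  (sign -1)
sum: t=0:+1/192 = 1/192
3j²(2 3 5; 0 -1 1) = Δ·Π!·Σ² = 3/77  (sign +1)
combine: 4πI² = 385·10/231·3/77 = 50/77
take √, sign -1: I = -0.22731846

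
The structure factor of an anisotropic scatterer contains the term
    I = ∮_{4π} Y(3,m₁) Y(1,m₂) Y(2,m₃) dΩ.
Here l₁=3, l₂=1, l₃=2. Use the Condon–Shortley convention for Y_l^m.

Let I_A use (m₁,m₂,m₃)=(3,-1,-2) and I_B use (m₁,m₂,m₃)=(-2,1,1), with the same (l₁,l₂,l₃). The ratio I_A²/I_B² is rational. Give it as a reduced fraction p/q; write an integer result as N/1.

3/2

Shared (l₁,l₂,l₃)=(3,1,2): N and (l;000)² cancel in I_A²/I_B².
A: Δ = 2!·4!·0!/7! = 1/105; Racah Σ t=0..0: t=0:+1/48 = 1/48; ⇒ 3j(3 1 2; 3 -1 -2)² = 1/7, sgn +1
B: Δ = 2!·4!·0!/7! = 1/105; Racah Σ t=2..2: t=2:+1/12 = 1/12; ⇒ 3j(3 1 2; -2 1 1)² = 2/21, sgn -1
I_A²/I_B² = (1/7)/(2/21) = 3/2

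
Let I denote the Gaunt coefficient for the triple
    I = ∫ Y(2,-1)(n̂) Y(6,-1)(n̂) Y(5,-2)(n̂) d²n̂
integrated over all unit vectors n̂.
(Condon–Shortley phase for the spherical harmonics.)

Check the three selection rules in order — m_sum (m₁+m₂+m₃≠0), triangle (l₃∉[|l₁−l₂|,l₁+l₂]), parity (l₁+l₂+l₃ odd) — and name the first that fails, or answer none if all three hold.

Σmᵢ = -4  ✗
l₃∈[|l₁−l₂|,l₁+l₂]=[4,8], have l₃=5
Σlᵢ = 13 ⇒ odd

m_sum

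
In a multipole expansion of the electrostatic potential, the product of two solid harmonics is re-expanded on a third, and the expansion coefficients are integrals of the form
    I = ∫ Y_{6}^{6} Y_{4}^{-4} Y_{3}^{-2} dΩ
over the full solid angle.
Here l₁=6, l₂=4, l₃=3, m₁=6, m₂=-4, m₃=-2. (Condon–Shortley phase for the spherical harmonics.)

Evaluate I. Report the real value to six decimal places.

0.000000

L=13 odd ⇒ parity kills the (l;000) factor ⇒ I = 0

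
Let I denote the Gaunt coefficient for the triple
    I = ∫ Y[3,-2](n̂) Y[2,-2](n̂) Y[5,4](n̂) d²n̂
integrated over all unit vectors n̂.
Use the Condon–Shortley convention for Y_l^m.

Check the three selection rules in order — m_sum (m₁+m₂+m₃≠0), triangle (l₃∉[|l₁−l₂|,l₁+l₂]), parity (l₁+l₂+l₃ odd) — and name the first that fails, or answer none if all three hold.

none

m₁+m₂+m₃ = -2 − 2 + 4 = 0  ✓
triangle: |3−2|=1 ≤ l₃=5 ≤ 3+2=5  ✓
parity: l₁+l₂+l₃ = 10 is even  ✓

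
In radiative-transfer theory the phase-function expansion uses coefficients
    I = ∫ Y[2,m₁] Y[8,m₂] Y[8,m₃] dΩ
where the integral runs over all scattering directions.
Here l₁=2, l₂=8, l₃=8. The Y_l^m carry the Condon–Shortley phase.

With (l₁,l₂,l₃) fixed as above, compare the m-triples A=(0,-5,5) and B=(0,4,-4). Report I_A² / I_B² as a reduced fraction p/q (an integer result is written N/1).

Shared (l₁,l₂,l₃)=(2,8,8): N and (l;000)² cancel in I_A²/I_B².
A: Δ = 2!·2!·14!/19! = 1/348840; Racah Σ t=0..2: t=0:+1/958003200 t=1:−1/958003200 t=2:+1/24908083200 = 1/24908083200; ⇒ 3j(2 8 8; 0 -5 5)² = 1/38760, sgn -1
B: Δ = 2!·2!·14!/19! = 1/348840; Racah Σ t=0..2: t=0:+1/3832012800 t=1:−1/239500800 t=2:+1/348364800 = -1/958003200; ⇒ 3j(2 8 8; 0 4 -4)² = 8/4845, sgn -1
I_A²/I_B² = (1/38760)/(8/4845) = 1/64

1/64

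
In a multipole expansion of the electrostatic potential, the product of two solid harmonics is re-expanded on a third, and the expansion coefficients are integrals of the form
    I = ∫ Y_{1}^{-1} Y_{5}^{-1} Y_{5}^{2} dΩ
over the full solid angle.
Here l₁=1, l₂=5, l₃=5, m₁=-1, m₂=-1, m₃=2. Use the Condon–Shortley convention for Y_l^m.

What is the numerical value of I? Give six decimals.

0.000000

Σlᵢ=11 odd — θ-integrand is odd under cosθ→−cosθ; I=0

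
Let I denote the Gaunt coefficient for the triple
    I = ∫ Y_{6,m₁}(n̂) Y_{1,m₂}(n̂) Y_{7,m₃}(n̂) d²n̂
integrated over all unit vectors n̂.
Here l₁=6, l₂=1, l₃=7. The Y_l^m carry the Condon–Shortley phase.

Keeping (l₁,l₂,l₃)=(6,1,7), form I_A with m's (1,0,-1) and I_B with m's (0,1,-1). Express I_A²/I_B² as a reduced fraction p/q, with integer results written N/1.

12/7

l's match ⇒ only the (l;m) 3-j factors differ between A and B.
A: triangle coeff Δ(6,1,7) = 1/1365; Σ_t [0,0]: t=0:+1/604800 = 1/604800; (3j)²=16/455 [(6 1 7; 1 0 -1)], sign=+1
B: triangle coeff Δ(6,1,7) = 1/1365; Σ_t [0,0]: t=0:+1/1036800 = 1/1036800; (3j)²=4/195 [(6 1 7; 0 1 -1)], sign=+1
I_A²/I_B² = (16/455)/(4/195) = 12/7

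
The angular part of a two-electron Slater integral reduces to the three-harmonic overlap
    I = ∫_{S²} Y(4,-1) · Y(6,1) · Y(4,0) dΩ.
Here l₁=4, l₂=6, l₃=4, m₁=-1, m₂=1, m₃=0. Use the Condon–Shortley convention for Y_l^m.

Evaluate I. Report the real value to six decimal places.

-0.103072

Rules hold: Σm=0, L=14 even, 2≤4≤10.
N = 9·13·9 = 1053
Δ = 6!·2!·6!/15! = 1/1261260
Racah Σ t=2..4: t=2:+1/4608 t=3:−1/1296 t=4:+1/4608 = -7/20736
⇒ 3j(4 6 4; 0 0 0)² = 20/1287, sgn -1
Racah Σ t=3..5: t=3:−1/3456 t=4:+1/1728 t=5:−1/11520 = 7/34560
⇒ 3j(4 6 4; -1 1 0)² = 7/858, sgn +1
4πI² = N·(3j₀)²·(3jₘ)² = 210/1573
I = -1·√(0.133503/4π) = -0.10307192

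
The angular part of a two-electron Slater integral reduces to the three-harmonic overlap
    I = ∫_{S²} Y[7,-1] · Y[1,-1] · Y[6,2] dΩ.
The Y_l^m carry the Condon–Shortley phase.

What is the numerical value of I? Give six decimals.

m-sum 0 ✓  L=14 even ✓  6≤6≤8 ✓
Π(2lᵢ+1) = 15×3×13 = 585
triangle coeff Δ(7,1,6) = 1/1365
Σ_t [1,1]: t=1:−1/518400 = -1/518400
(3j)²=7/195 [(7 1 6; 0 0 0)], sign=-1
Σ_t [0,0]: t=0:+1/1935360 = 1/1935360
(3j)²=1/91 [(7 1 6; -1 -1 2)], sign=+1
⇒ 4πI² = 3/13
I = (-1)√(3/13/(4π)) = -0.13551395

-0.135514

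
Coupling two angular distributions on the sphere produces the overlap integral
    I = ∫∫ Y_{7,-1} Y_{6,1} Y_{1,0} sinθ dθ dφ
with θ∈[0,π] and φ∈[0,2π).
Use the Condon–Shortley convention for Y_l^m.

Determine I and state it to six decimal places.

m-sum 0 ✓  L=14 even ✓  1≤1≤13 ✓
Π(2lᵢ+1) = 15×13×3 = 585
triangle coeff Δ(7,6,1) = 1/1365
Σ_t [6,6]: t=6:+1/518400 = 1/518400
(3j)²=7/195 [(7 6 1; 0 0 0)], sign=-1
Σ_t [7,7]: t=7:−1/604800 = -1/604800
(3j)²=16/455 [(7 6 1; -1 1 0)], sign=+1
⇒ 4πI² = 48/65
I = (-1)√(48/65/(4π)) = -0.24241473

-0.242415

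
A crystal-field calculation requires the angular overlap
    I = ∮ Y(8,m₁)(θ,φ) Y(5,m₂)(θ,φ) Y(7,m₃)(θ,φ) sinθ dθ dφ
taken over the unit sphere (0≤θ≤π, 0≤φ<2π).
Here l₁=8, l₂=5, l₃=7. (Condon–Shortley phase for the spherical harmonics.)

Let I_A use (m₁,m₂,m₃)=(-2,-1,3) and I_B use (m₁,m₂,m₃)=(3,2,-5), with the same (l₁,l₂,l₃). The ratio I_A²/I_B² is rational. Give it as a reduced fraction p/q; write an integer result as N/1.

Shared (l₁,l₂,l₃)=(8,5,7): N and (l;000)² cancel in I_A²/I_B².
A: Δ = 6!·10!·4!/21! = 1/814773960; Racah Σ t=0..4: t=0:+1/62705664000 t=1:−1/261273600 t=2:+1/15482880 t=3:−1/6531840 t=4:+1/19906560 = -377/8957952000; ⇒ 3j(8 5 7; -2 -1 3)² = 10933/1279080, sgn -1
B: Δ = 6!·10!·4!/21! = 1/814773960; Racah Σ t=3..5: t=3:−1/69672960 t=4:+1/104509440 t=5:−1/1741824000 = -1/186624000; ⇒ 3j(8 5 7; 3 2 -5)² = 308/62985, sgn -1
I_A²/I_B² = (10933/1279080)/(308/62985) = 142129/81312

142129/81312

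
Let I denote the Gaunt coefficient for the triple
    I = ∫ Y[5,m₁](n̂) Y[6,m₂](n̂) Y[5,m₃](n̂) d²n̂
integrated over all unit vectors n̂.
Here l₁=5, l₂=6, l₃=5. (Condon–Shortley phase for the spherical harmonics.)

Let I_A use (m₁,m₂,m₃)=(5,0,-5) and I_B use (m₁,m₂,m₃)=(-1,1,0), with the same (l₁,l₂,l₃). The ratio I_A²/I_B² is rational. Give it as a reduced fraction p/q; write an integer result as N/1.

45/112

Shared (l₁,l₂,l₃)=(5,6,5): N and (l;000)² cancel in I_A²/I_B².
A: Δ = 6!·4!·6!/17! = 1/28588560; Racah Σ t=0..0: t=0:+1/12441600 = 1/12441600; ⇒ 3j(5 6 5; 5 0 -5)² = 15/9724, sgn +1
B: Δ = 6!·4!·6!/17! = 1/28588560; Racah Σ t=2..6: t=2:+1/138240 t=3:−1/10368 t=4:+1/6912 t=5:−1/34560 t=6:+1/2073600 = 7/259200; ⇒ 3j(5 6 5; -1 1 0)² = 28/7293, sgn -1
I_A²/I_B² = (15/9724)/(28/7293) = 45/112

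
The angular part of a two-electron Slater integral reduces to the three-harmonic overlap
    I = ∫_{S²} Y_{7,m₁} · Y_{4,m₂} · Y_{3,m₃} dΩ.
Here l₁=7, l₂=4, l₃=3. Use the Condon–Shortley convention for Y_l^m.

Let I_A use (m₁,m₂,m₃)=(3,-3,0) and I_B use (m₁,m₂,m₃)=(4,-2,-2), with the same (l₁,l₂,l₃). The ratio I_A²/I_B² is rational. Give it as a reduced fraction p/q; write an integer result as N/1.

80/231

Same 7,4,3: normalisation and zero-m 3j drop out of the ratio.
A: Δ: 8! 6! 0! / 15! → 1/45045; sum: t=1:−1/181440 = -1/181440; 3j²(7 4 3; 3 -3 0) = Δ·Π!·Σ² = 32/3003  (sign +1)
B: Δ: 8! 6! 0! / 15! → 1/45045; sum: t=2:+1/172800 = 1/172800; 3j²(7 4 3; 4 -2 -2) = Δ·Π!·Σ² = 2/65  (sign -1)
I_A²/I_B² = (32/3003)/(2/65) = 80/231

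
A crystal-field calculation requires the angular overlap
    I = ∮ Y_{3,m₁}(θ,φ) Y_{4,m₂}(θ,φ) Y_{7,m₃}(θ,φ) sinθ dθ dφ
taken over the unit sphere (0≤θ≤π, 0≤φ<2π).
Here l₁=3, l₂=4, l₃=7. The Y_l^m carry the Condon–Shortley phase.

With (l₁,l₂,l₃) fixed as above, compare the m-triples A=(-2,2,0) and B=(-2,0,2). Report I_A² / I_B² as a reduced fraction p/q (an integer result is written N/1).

Same 3,4,7: normalisation and zero-m 3j drop out of the ratio.
A: Δ: 0! 6! 8! / 15! → 1/45045; sum: t=0:+1/172800 = 1/172800; 3j²(3 4 7; -2 2 0) = Δ·Π!·Σ² = 7/2145  (sign -1)
B: Δ: 0! 6! 8! / 15! → 1/45045; sum: t=0:+1/69120 = 1/69120; 3j²(3 4 7; -2 0 2) = Δ·Π!·Σ² = 2/143  (sign -1)
I_A²/I_B² = (7/2145)/(2/143) = 7/30

7/30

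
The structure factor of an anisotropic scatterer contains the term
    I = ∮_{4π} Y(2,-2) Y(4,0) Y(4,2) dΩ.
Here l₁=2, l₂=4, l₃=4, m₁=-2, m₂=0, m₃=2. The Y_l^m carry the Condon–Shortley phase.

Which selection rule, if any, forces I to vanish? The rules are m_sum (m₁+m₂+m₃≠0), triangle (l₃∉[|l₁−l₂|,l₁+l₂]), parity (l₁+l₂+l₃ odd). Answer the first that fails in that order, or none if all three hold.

m₁+m₂+m₃ = -2 + 0 + 2 = 0  ✓
triangle: |2−4|=2 ≤ l₃=4 ≤ 2+4=6  ✓
parity: l₁+l₂+l₃ = 10 is even  ✓

none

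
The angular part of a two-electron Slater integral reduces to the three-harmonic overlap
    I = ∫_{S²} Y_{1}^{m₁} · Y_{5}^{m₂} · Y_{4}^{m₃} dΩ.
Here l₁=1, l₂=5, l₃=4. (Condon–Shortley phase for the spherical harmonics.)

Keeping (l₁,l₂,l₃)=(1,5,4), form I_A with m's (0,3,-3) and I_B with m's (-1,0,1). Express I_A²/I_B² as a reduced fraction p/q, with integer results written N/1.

8/5

Shared (l₁,l₂,l₃)=(1,5,4): N and (l;000)² cancel in I_A²/I_B².
A: Δ = 2!·0!·8!/11! = 1/495; Racah Σ t=1..1: t=1:−1/5040 = -1/5040; ⇒ 3j(1 5 4; 0 3 -3)² = 16/495, sgn +1
B: Δ = 2!·0!·8!/11! = 1/495; Racah Σ t=2..2: t=2:+1/1440 = 1/1440; ⇒ 3j(1 5 4; -1 0 1)² = 2/99, sgn -1
I_A²/I_B² = (16/495)/(2/99) = 8/5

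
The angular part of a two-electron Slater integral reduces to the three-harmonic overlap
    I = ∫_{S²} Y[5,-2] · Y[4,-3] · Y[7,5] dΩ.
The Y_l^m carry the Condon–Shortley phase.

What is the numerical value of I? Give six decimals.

Checks pass: Σm=0; 16 even; l₃=7∈[1,9].
(2·5+1)(2·4+1)(2·7+1) = 1485
Δ: 2! 8! 6! / 17! → 1/6126120
sum: t=0:+1/69120 t=1:−1/20736 t=2:+1/69120 = -1/51840
3j²(5 4 7; 0 0 0) = Δ·Π!·Σ² = 280/21879  (sign +1)
sum: t=0:+1/1209600 t=1:−1/1036800 = -1/7257600
3j²(5 4 7; -2 -3 5) = Δ·Π!·Σ² = 1/2210  (sign -1)
combine: 4πI² = 1485·280/21879·1/2210 = 420/48841
take √, sign -1: I = -0.02615938

-0.026159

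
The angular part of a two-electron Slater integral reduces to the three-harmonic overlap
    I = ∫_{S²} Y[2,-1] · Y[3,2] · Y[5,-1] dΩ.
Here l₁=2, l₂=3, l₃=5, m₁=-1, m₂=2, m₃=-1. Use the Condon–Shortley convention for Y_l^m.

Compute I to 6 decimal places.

-0.117387

m-sum 0 ✓  L=10 even ✓  1≤5≤5 ✓
Π(2lᵢ+1) = 5×7×11 = 385
triangle coeff Δ(2,3,5) = 1/2310
Σ_t [0,0]: t=0:+1/144 = 1/144
(3j)²=10/231 [(2 3 5; 0 0 0)], sign=-1
Σ_t [0,0]: t=0:+1/720 = 1/720
(3j)²=4/385 [(2 3 5; -1 2 -1)], sign=+1
⇒ 4πI² = 40/231
I = (-1)√(40/231/(4π)) = -0.11738675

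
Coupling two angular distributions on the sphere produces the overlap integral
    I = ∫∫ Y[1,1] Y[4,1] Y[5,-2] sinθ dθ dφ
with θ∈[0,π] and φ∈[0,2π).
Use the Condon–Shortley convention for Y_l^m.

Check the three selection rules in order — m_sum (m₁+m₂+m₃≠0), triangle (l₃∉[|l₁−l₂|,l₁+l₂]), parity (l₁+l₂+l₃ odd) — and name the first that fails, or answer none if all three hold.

none

Σmᵢ = 0  ✓
l₃∈[|l₁−l₂|,l₁+l₂]=[3,5], have l₃=5  ✓
Σlᵢ = 10 ⇒ even  ✓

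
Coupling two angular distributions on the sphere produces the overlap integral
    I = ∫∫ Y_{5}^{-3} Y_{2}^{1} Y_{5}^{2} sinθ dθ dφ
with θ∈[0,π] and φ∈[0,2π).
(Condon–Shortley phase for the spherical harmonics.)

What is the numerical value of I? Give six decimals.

-0.161739

m-sum 0 ✓  L=12 even ✓  3≤5≤7 ✓
Π(2lᵢ+1) = 11×5×11 = 605
triangle coeff Δ(5,2,5) = 1/38610
Σ_t [0,2]: t=0:+1/2880 t=1:−1/576 t=2:+1/2880 = -1/960
(3j)²=10/429 [(5 2 5; 0 0 0)], sign=+1
Σ_t [1,2]: t=1:−1/10080 t=2:+1/2880 = 1/4032
(3j)²=10/429 [(5 2 5; -3 1 2)], sign=-1
⇒ 4πI² = 500/1521
I = (-1)√(500/1521/(4π)) = -0.16173926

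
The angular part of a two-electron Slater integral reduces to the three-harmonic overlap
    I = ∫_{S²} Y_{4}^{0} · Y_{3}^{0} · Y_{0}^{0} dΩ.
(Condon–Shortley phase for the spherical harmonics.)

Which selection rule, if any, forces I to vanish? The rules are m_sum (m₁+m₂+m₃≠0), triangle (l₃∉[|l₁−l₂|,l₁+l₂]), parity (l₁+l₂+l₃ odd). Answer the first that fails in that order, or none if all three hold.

triangle

Σmᵢ = 0  ✓
l₃∈[|l₁−l₂|,l₁+l₂]=[1,7], have l₃=0  ✗
Σlᵢ = 7 ⇒ odd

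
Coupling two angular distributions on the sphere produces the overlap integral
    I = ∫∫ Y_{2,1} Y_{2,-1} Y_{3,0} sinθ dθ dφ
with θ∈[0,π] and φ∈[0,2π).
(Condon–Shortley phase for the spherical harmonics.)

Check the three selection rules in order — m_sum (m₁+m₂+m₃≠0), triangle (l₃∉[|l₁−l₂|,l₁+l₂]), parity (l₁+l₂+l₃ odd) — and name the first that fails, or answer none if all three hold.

Σmᵢ = 0  ✓
l₃∈[|l₁−l₂|,l₁+l₂]=[0,4], have l₃=3  ✓
Σlᵢ = 7 ⇒ odd  ✗

parity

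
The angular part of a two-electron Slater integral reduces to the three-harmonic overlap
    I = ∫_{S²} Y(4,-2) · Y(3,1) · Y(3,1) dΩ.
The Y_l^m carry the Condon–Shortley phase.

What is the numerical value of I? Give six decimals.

0.162193

m-sum 0 ✓  L=10 even ✓  1≤3≤7 ✓
Π(2lᵢ+1) = 9×7×7 = 441
triangle coeff Δ(4,3,3) = 1/34650
Σ_t [1,3]: t=1:−1/72 t=2:+1/16 t=3:−1/72 = 5/144
(3j)²=2/77 [(4 3 3; 0 0 0)], sign=-1
Σ_t [2,4]: t=2:+1/192 t=3:−1/36 t=4:+1/192 = -5/288
(3j)²=20/693 [(4 3 3; -2 1 1)], sign=-1
⇒ 4πI² = 40/121
I = (+1)√(40/121/(4π)) = 0.16219310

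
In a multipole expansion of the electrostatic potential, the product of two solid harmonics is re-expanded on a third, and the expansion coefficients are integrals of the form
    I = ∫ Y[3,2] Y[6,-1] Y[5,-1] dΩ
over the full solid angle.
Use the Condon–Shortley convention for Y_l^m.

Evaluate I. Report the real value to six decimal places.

0.134828

Checks pass: Σm=0; 14 even; l₃=5∈[3,9].
(2·3+1)(2·6+1)(2·5+1) = 1001
Δ: 4! 2! 8! / 15! → 1/675675
sum: t=1:−1/8640 t=2:+1/2304 t=3:−1/8640 = 7/34560
3j²(3 6 5; 0 0 0) = Δ·Π!·Σ² = 7/429  (sign -1)
sum: t=0:+1/17280 t=1:−1/6912 = -1/11520
3j²(3 6 5; 2 -1 -1) = Δ·Π!·Σ² = 2/143  (sign -1)
combine: 4πI² = 1001·7/429·2/143 = 98/429
take √, sign +1: I = 0.13482780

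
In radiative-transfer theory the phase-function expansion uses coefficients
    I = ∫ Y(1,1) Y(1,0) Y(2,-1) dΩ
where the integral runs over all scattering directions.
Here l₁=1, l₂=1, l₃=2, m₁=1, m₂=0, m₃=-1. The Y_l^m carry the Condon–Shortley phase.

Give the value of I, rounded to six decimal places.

Rules hold: Σm=0, L=4 even, 0≤2≤2.
N = 3·3·5 = 45
Δ = 0!·2!·2!/5! = 1/30
Racah Σ t=0..0: t=0:+1/1 = 1/1
⇒ 3j(1 1 2; 0 0 0)² = 2/15, sgn +1
Racah Σ t=0..0: t=0:+1/2 = 1/2
⇒ 3j(1 1 2; 1 0 -1)² = 1/10, sgn -1
4πI² = N·(3j₀)²·(3jₘ)² = 3/5
I = -1·√(0.6/4π) = -0.21850969

-0.218510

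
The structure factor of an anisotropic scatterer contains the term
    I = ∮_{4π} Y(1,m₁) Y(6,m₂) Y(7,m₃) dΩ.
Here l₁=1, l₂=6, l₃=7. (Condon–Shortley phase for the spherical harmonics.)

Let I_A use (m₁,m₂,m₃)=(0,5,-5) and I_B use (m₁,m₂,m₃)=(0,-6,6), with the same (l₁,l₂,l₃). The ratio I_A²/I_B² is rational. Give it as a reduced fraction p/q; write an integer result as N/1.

24/13

l's match ⇒ only the (l;m) 3-j factors differ between A and B.
A: triangle coeff Δ(1,6,7) = 1/1365; Σ_t [0,0]: t=0:+1/39916800 = 1/39916800; (3j)²=8/455 [(1 6 7; 0 5 -5)], sign=+1
B: triangle coeff Δ(1,6,7) = 1/1365; Σ_t [0,0]: t=0:+1/479001600 = 1/479001600; (3j)²=1/105 [(1 6 7; 0 -6 6)], sign=-1
I_A²/I_B² = (8/455)/(1/105) = 24/13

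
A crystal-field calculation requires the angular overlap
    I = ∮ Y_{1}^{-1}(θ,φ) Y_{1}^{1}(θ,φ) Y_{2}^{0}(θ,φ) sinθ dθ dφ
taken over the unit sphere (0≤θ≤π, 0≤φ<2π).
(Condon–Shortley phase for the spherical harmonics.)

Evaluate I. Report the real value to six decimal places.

0.126157

Checks pass: Σm=0; 4 even; l₃=2∈[0,2].
(2·1+1)(2·1+1)(2·2+1) = 45
Δ: 0! 2! 2! / 5! → 1/30
sum: t=0:+1/1 = 1/1
3j²(1 1 2; 0 0 0) = Δ·Π!·Σ² = 2/15  (sign +1)
sum: t=0:+1/4 = 1/4
3j²(1 1 2; -1 1 0) = Δ·Π!·Σ² = 1/30  (sign +1)
combine: 4πI² = 45·2/15·1/30 = 1/5
take √, sign +1: I = 0.12615663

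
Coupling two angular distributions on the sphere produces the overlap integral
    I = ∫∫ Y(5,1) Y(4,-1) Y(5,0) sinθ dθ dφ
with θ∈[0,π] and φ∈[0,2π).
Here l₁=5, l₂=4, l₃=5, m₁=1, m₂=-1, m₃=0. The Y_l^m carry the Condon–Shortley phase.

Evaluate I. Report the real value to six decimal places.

m-sum 0 ✓  L=14 even ✓  1≤5≤9 ✓
Π(2lᵢ+1) = 11×9×11 = 1089
triangle coeff Δ(5,4,5) = 1/3153150
Σ_t [0,4]: t=0:+1/69120 t=1:−1/1728 t=2:+1/576 t=3:−1/1728 t=4:+1/69120 = 7/11520
(3j)²=2/143 [(5 4 5; 0 0 0)], sign=-1
Σ_t [0,3]: t=0:+1/6912 t=1:−1/864 t=2:+1/1152 t=3:−1/17280 = -7/34560
(3j)²=1/429 [(5 4 5; 1 -1 0)], sign=+1
⇒ 4πI² = 6/169
I = (-1)√(6/169/(4π)) = -0.05315295

-0.053153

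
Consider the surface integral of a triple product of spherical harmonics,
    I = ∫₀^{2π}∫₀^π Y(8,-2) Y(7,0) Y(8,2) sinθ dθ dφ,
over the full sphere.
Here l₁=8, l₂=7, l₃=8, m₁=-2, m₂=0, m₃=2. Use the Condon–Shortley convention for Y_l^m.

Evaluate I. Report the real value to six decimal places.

0.000000

L=23 odd ⇒ parity kills the (l;000) factor ⇒ I = 0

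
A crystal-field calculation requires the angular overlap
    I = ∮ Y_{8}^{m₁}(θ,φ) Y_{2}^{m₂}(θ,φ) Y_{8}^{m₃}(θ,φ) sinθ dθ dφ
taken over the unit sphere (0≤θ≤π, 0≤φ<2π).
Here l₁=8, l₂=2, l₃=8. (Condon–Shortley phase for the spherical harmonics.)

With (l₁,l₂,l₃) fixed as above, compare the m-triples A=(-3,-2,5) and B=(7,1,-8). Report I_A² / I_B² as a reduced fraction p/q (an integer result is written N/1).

13/15

Same 8,2,8: normalisation and zero-m 3j drop out of the ratio.
A: Δ: 2! 14! 2! / 19! → 1/348840; sum: t=0:+1/958003200 = 1/958003200; 3j²(8 2 8; -3 -2 5) = Δ·Π!·Σ² = 13/969  (sign -1)
B: Δ: 2! 14! 2! / 19! → 1/348840; sum: t=1:−1/174356582400 = -1/174356582400; 3j²(8 2 8; 7 1 -8) = Δ·Π!·Σ² = 5/323  (sign -1)
I_A²/I_B² = (13/969)/(5/323) = 13/15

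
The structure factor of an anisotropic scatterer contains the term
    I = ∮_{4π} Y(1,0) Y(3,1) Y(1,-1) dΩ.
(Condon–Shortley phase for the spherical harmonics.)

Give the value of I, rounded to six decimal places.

|1−3|≤1≤1+3 violated ⇒ I = 0

0.000000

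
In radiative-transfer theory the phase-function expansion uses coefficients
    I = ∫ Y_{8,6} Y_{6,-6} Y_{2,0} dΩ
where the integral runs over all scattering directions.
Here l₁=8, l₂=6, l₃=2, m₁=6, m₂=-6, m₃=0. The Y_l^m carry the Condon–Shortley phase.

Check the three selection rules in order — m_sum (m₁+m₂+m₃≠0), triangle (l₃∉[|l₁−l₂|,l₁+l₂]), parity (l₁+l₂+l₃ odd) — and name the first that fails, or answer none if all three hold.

none

Σmᵢ = 0  ✓
l₃∈[|l₁−l₂|,l₁+l₂]=[2,14], have l₃=2  ✓
Σlᵢ = 16 ⇒ even  ✓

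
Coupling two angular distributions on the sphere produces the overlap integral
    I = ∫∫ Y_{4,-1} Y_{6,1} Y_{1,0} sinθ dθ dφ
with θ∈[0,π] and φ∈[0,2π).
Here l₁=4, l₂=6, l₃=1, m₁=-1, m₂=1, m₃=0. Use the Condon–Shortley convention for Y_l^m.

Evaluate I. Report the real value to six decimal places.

0.000000

triangle: need 2≤l₃≤10, have 1; I=0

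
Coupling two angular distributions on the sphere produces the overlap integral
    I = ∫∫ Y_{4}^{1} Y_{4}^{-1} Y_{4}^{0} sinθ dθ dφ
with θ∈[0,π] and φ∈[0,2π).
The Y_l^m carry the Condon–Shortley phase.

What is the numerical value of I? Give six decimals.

-0.068481

Rules hold: Σm=0, L=12 even, 0≤4≤8.
N = 9·9·9 = 729
Δ = 4!·4!·4!/13! = 1/450450
Racah Σ t=0..4: t=0:+1/13824 t=1:−1/216 t=2:+1/64 t=3:−1/216 t=4:+1/13824 = 5/768
⇒ 3j(4 4 4; 0 0 0)² = 18/1001, sgn +1
Racah Σ t=0..3: t=0:+1/864 t=1:−1/96 t=2:+1/144 t=3:−1/3456 = -1/384
⇒ 3j(4 4 4; 1 -1 0)² = 9/2002, sgn -1
4πI² = N·(3j₀)²·(3jₘ)² = 59049/1002001
I = -1·√(0.0589311/4π) = -0.06848055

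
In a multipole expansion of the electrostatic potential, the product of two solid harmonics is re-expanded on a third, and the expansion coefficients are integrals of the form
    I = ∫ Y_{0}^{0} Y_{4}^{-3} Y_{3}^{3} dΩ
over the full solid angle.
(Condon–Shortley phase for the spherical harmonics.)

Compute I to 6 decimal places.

l₃=3 ∉ [4,4] — triangle fails ⇒ I = 0

0.000000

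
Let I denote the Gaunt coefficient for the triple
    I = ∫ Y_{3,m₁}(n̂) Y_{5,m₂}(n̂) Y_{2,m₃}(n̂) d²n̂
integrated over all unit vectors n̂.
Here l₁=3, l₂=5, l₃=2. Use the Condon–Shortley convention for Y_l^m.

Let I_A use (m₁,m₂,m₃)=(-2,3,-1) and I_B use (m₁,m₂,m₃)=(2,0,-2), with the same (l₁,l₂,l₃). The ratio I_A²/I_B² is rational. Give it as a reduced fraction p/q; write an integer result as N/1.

Same 3,5,2: normalisation and zero-m 3j drop out of the ratio.
A: Δ: 6! 0! 4! / 11! → 1/2310; sum: t=5:−1/720 = -1/720; 3j²(3 5 2; -2 3 -1) = Δ·Π!·Σ² = 8/165  (sign +1)
B: Δ: 6! 0! 4! / 11! → 1/2310; sum: t=1:−1/2880 = -1/2880; 3j²(3 5 2; 2 0 -2) = Δ·Π!·Σ² = 1/462  (sign -1)
I_A²/I_B² = (8/165)/(1/462) = 112/5

112/5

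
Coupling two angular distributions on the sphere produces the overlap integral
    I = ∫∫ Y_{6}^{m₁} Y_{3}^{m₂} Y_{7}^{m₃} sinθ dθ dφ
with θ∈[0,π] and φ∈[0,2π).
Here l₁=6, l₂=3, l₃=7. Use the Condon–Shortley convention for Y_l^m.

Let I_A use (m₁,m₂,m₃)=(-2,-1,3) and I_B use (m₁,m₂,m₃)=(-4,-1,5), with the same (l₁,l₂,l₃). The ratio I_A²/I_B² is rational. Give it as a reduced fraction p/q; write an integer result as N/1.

Shared (l₁,l₂,l₃)=(6,3,7): N and (l;000)² cancel in I_A²/I_B².
A: Δ = 2!·10!·4!/17! = 1/2042040; Racah Σ t=0..2: t=0:+1/645120 t=1:−1/181440 t=2:+1/829440 = -1/362880; ⇒ 3j(6 3 7; -2 -1 3)² = 256/17017, sgn -1
B: Δ = 2!·10!·4!/17! = 1/2042040; Racah Σ t=0..2: t=0:+1/29030400 t=1:−1/2177280 t=2:+1/3870720 = -29/174182400; ⇒ 3j(6 3 7; -4 -1 5)² = 841/185640, sgn -1
I_A²/I_B² = (256/17017)/(841/185640) = 30720/9251

30720/9251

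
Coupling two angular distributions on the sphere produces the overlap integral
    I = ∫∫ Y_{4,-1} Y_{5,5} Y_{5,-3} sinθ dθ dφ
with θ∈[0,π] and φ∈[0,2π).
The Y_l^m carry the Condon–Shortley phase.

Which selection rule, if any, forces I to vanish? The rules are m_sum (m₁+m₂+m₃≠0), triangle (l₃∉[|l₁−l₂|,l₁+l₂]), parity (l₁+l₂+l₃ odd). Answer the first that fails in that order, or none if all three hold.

m_sum

Σmᵢ = 1  ✗
l₃∈[|l₁−l₂|,l₁+l₂]=[1,9], have l₃=5
Σlᵢ = 14 ⇒ even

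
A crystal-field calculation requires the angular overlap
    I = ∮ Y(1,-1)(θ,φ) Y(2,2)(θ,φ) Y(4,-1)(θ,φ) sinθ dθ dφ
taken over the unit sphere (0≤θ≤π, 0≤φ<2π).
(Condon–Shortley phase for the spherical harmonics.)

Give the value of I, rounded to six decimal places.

0.000000

triangle: need 1≤l₃≤3, have 4; I=0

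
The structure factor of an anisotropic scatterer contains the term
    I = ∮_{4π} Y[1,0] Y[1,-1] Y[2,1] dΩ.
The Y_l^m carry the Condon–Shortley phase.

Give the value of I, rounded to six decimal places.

-0.218510

Checks pass: Σm=0; 4 even; l₃=2∈[0,2].
(2·1+1)(2·1+1)(2·2+1) = 45
Δ: 0! 2! 2! / 5! → 1/30
sum: t=0:+1/1 = 1/1
3j²(1 1 2; 0 0 0) = Δ·Π!·Σ² = 2/15  (sign +1)
sum: t=0:+1/2 = 1/2
3j²(1 1 2; 0 -1 1) = Δ·Π!·Σ² = 1/10  (sign -1)
combine: 4πI² = 45·2/15·1/10 = 3/5
take √, sign -1: I = -0.21850969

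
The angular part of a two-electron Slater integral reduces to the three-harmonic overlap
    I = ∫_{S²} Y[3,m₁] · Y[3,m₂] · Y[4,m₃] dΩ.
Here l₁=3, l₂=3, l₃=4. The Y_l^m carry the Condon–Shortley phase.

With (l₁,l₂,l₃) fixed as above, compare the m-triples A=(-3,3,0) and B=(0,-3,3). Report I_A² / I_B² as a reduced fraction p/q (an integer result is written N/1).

Same 3,3,4: normalisation and zero-m 3j drop out of the ratio.
A: Δ: 2! 4! 4! / 11! → 1/34650; sum: t=2:+1/1152 = 1/1152; 3j²(3 3 4; -3 3 0) = Δ·Π!·Σ² = 1/154  (sign +1)
B: Δ: 2! 4! 4! / 11! → 1/34650; sum: t=0:+1/288 = 1/288; 3j²(3 3 4; 0 -3 3) = Δ·Π!·Σ² = 1/22  (sign -1)
I_A²/I_B² = (1/154)/(1/22) = 1/7

1/7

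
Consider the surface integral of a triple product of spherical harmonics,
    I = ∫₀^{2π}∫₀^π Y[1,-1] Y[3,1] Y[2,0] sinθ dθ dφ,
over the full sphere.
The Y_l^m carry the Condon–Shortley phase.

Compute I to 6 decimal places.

-0.202301

Checks pass: Σm=0; 6 even; l₃=2∈[2,4].
(2·1+1)(2·3+1)(2·2+1) = 105
Δ: 2! 0! 4! / 7! → 1/105
sum: t=1:−1/4 = -1/4
3j²(1 3 2; 0 0 0) = Δ·Π!·Σ² = 3/35  (sign -1)
sum: t=2:+1/8 = 1/8
3j²(1 3 2; -1 1 0) = Δ·Π!·Σ² = 2/35  (sign +1)
combine: 4πI² = 105·3/35·2/35 = 18/35
take √, sign -1: I = -0.20230066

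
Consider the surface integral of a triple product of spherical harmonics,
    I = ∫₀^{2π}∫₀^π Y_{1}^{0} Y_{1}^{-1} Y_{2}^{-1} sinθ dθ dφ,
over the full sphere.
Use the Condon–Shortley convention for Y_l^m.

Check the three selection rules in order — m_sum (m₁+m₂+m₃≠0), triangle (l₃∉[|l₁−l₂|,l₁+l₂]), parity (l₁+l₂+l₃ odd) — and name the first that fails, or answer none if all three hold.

azimuthal sum: 0 − 1 − 1 = -2  ✗
0 ≤ 2 ≤ 2 (triangle on l)
L = 1 + 1 + 2 = 4 (even)

m_sum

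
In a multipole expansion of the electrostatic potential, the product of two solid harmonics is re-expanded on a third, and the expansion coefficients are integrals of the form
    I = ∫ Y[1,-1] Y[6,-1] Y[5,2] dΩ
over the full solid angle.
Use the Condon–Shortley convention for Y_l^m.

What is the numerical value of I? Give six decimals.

Rules hold: Σm=0, L=12 even, 5≤5≤7.
N = 3·13·11 = 429
Δ = 2!·0!·10!/13! = 1/858
Racah Σ t=1..1: t=1:−1/14400 = -1/14400
⇒ 3j(1 6 5; 0 0 0)² = 6/143, sgn +1
Racah Σ t=2..2: t=2:+1/60480 = 1/60480
⇒ 3j(1 6 5; -1 -1 2)² = 5/429, sgn -1
4πI² = N·(3j₀)²·(3jₘ)² = 30/143
I = -1·√(0.20979/4π) = -0.12920749

-0.129207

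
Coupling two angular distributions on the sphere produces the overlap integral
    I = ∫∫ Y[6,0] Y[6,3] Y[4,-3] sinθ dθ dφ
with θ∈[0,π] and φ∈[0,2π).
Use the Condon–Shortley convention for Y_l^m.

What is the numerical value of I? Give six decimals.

m-sum 0 ✓  L=16 even ✓  0≤4≤12 ✓
Π(2lᵢ+1) = 13×13×9 = 1521
triangle coeff Δ(6,6,4) = 1/15315300
Σ_t [2,6]: t=2:+1/829440 t=3:−1/25920 t=4:+1/9216 t=5:−1/25920 t=6:+1/829440 = 7/207360
(3j)²=28/2431 [(6 6 4; 0 0 0)], sign=+1
Σ_t [5,6]: t=5:−1/103680 t=6:+1/207360 = -1/207360
(3j)²=21/2431 [(6 6 4; 0 3 -3)], sign=+1
⇒ 4πI² = 5292/34969
I = (+1)√(5292/34969/(4π)) = 0.10973960

0.109740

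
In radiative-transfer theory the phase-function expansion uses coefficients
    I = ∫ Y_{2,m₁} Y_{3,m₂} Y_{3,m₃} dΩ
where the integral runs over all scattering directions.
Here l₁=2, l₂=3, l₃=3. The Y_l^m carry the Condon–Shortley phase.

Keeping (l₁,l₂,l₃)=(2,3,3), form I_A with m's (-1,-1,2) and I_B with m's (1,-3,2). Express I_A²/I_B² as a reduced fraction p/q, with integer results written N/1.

Shared (l₁,l₂,l₃)=(2,3,3): N and (l;000)² cancel in I_A²/I_B².
A: Δ = 2!·2!·4!/9! = 1/3780; Racah Σ t=1..2: t=1:−1/12 t=2:+1/48 = -1/16; ⇒ 3j(2 3 3; -1 -1 2)² = 1/28, sgn +1
B: Δ = 2!·2!·4!/9! = 1/3780; Racah Σ t=0..0: t=0:+1/48 = 1/48; ⇒ 3j(2 3 3; 1 -3 2)² = 5/84, sgn -1
I_A²/I_B² = (1/28)/(5/84) = 3/5

3/5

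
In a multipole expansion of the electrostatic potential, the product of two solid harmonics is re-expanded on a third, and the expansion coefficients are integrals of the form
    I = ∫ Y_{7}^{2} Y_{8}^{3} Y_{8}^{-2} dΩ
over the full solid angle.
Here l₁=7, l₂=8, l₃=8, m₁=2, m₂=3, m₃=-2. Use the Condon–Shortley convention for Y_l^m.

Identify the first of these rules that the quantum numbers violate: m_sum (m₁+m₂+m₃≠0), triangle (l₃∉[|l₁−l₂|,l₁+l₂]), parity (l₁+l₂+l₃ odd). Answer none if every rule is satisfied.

m_sum

Σmᵢ = 3  ✗
l₃∈[|l₁−l₂|,l₁+l₂]=[1,15], have l₃=8
Σlᵢ = 23 ⇒ odd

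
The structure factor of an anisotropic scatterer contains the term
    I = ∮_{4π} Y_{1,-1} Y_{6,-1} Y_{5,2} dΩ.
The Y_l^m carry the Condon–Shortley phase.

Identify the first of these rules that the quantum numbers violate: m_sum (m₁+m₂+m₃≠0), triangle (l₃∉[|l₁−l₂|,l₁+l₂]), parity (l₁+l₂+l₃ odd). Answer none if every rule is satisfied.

Σmᵢ = 0  ✓
l₃∈[|l₁−l₂|,l₁+l₂]=[5,7], have l₃=5  ✓
Σlᵢ = 12 ⇒ even  ✓

none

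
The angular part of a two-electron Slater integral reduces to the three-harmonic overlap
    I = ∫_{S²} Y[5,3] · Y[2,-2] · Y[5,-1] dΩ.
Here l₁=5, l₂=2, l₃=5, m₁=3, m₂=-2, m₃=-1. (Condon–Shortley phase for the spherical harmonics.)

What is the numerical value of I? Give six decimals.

Rules hold: Σm=0, L=12 even, 3≤5≤7.
N = 11·5·11 = 605
Δ = 2!·8!·2!/13! = 1/38610
Racah Σ t=0..2: t=0:+1/2880 t=1:−1/576 t=2:+1/2880 = -1/960
⇒ 3j(5 2 5; 0 0 0)² = 10/429, sgn +1
Racah Σ t=0..0: t=0:+1/5760 = 1/5760
⇒ 3j(5 2 5; 3 -2 -1)² = 56/2145, sgn +1
4πI² = N·(3j₀)²·(3jₘ)² = 560/1521
I = +1·√(0.368179/4π) = 0.17116875

0.171169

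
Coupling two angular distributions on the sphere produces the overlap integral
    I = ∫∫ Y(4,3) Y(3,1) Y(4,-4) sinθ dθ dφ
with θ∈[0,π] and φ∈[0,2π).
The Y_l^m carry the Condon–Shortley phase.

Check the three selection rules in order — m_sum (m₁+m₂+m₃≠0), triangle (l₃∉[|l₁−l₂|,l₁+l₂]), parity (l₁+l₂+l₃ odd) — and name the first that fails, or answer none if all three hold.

m₁+m₂+m₃ = 3 + 1 − 4 = 0  ✓
triangle: |4−3|=1 ≤ l₃=4 ≤ 4+3=7  ✓
parity: l₁+l₂+l₃ = 11 is odd  ✗

parity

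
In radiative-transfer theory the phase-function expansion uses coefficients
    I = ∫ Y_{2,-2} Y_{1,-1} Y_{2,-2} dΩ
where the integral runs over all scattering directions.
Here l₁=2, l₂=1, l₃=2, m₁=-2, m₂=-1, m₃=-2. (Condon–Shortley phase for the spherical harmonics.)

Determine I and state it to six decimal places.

0.000000

Σmᵢ = -5 ≠ 0, so the φ-integral vanishes; I = 0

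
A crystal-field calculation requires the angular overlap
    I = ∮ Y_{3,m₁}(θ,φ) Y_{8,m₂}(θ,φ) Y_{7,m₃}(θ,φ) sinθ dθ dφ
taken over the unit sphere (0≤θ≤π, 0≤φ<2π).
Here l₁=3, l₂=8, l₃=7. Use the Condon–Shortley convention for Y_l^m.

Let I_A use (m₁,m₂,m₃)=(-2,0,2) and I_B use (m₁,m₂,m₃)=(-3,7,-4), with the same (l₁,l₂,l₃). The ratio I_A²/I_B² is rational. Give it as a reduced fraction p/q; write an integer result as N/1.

Shared (l₁,l₂,l₃)=(3,8,7): N and (l;000)² cancel in I_A²/I_B².
A: Δ = 4!·2!·12!/19! = 1/5290740; Racah Σ t=3..4: t=3:−1/7257600 t=4:+1/23224320 = -11/116121600; ⇒ 3j(3 8 7; -2 0 2)² = 121/8398, sgn +1
B: Δ = 4!·2!·12!/19! = 1/5290740; Racah Σ t=4..4: t=4:+1/1916006400 = 1/1916006400; ⇒ 3j(3 8 7; -3 7 -4)² = 15/1292, sgn -1
I_A²/I_B² = (121/8398)/(15/1292) = 242/195

242/195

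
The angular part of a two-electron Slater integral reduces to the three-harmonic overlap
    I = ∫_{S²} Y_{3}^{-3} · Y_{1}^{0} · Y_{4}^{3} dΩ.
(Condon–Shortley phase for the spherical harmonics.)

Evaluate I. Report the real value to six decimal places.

-0.162868

Rules hold: Σm=0, L=8 even, 2≤4≤4.
N = 7·3·9 = 189
Δ = 0!·6!·2!/9! = 1/252
Racah Σ t=0..0: t=0:+1/36 = 1/36
⇒ 3j(3 1 4; 0 0 0)² = 4/63, sgn +1
Racah Σ t=0..0: t=0:+1/720 = 1/720
⇒ 3j(3 1 4; -3 0 3)² = 1/36, sgn -1
4πI² = N·(3j₀)²·(3jₘ)² = 1/3
I = -1·√(0.333333/4π) = -0.16286750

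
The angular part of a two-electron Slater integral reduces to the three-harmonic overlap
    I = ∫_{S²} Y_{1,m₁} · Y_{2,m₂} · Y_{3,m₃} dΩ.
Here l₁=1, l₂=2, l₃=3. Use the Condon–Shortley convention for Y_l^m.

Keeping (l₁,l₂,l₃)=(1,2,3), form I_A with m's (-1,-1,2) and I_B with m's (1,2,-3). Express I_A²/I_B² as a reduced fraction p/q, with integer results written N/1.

l's match ⇒ only the (l;m) 3-j factors differ between A and B.
A: triangle coeff Δ(1,2,3) = 1/105; Σ_t [0,0]: t=0:+1/12 = 1/12; (3j)²=2/21 [(1 2 3; -1 -1 2)], sign=-1
B: triangle coeff Δ(1,2,3) = 1/105; Σ_t [0,0]: t=0:+1/48 = 1/48; (3j)²=1/7 [(1 2 3; 1 2 -3)], sign=+1
I_A²/I_B² = (2/21)/(1/7) = 2/3

2/3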